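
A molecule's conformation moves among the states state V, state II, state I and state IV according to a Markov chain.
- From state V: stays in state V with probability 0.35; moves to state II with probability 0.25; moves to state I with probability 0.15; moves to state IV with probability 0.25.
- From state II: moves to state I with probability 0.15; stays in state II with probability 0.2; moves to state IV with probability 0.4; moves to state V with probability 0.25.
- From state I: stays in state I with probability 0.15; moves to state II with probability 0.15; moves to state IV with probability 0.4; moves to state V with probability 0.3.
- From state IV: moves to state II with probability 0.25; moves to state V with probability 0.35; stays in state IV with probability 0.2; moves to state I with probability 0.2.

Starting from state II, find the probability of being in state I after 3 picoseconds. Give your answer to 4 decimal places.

0.1641

Propagate the distribution vector 3 picoseconds from state II.
After 0 picoseconds: (0.0000, 1.0000, 0.0000, 0.0000)
After 1 picosecond: (0.2500, 0.2000, 0.1500, 0.4000)
After 2 picoseconds: (0.3225, 0.2250, 0.1700, 0.2825)
After 3 picoseconds: (0.3190, 0.2218, 0.1641, 0.2951)
P(in state I after 3 picoseconds) = 0.1641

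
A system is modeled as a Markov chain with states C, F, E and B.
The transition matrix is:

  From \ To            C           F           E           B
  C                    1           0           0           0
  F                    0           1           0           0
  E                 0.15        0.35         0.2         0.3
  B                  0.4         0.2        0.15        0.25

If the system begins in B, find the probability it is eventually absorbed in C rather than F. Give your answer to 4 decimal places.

0.6171

Let h(s) be the probability of absorption at C starting from transient state s. Then h(C) = 1 and h(F) = 0. By first-step analysis:
h(E) = 0.15·1 + 0.35·0 + 0.2·h(E) + 0.3·h(B)
h(B) = 0.4·1 + 0.2·0 + 0.15·h(E) + 0.25·h(B)
Solving: h(E) = 0.4189, h(B) = 0.6171.
Starting from B, the probability is 0.6171.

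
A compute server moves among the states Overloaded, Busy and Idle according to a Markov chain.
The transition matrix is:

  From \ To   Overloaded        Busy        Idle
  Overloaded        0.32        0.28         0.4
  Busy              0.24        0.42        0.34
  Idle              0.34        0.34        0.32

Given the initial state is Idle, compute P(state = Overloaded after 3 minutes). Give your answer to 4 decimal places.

Propagate the distribution vector 3 minutes from Idle.
After 0 minutes: (0.0000, 0.0000, 1.0000)
After 1 minute: (0.3400, 0.3400, 0.3200)
After 2 minutes: (0.2992, 0.3468, 0.3540)
After 3 minutes: (0.2993, 0.3498, 0.3509)
P(in Overloaded after 3 minutes) = 0.2993

0.2993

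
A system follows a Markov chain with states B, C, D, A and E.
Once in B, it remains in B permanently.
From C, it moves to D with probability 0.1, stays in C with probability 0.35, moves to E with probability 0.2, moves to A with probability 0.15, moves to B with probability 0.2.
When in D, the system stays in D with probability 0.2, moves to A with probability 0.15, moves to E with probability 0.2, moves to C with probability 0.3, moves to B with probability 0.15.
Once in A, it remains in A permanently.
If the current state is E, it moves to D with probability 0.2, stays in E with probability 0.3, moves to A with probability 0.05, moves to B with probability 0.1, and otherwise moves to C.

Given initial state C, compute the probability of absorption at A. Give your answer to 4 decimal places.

Let h(s) be the probability of absorption at A starting from transient state s. Then h(A) = 1 and h(B) = 0. By first-step analysis:
h(C) = 0.2·0 + 0.35·h(C) + 0.1·h(D) + 0.15·1 + 0.2·h(E)
h(D) = 0.15·0 + 0.3·h(C) + 0.2·h(D) + 0.15·1 + 0.2·h(E)
h(E) = 0.1·0 + 0.35·h(C) + 0.2·h(D) + 0.05·1 + 0.3·h(E)
Solving: h(C) = 0.4277, h(D) = 0.4514, h(E) = 0.4143.
Starting from C, the probability is 0.4277.

0.4277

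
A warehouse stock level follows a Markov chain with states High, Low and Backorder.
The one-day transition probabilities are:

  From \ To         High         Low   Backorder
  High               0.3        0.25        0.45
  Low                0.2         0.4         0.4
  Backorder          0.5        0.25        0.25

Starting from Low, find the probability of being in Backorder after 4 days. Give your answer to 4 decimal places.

Propagate the distribution vector 4 days from Low.
After 0 days: (0.0000, 1.0000, 0.0000)
After 1 day: (0.2000, 0.4000, 0.4000)
After 2 days: (0.3400, 0.3100, 0.3500)
After 3 days: (0.3390, 0.2965, 0.3645)
After 4 days: (0.3433, 0.2945, 0.3623)
P(in Backorder after 4 days) = 0.3623

0.3623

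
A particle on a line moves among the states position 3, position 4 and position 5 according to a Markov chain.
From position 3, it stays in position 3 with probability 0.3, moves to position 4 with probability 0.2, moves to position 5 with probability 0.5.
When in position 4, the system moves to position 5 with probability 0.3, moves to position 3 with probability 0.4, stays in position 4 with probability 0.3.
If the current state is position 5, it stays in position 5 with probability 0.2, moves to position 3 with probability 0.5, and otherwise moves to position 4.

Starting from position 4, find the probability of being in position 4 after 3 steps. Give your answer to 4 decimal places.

Propagate the distribution vector 3 steps from position 4.
After 0 steps: (0.0000, 1.0000, 0.0000)
After 1 step: (0.4000, 0.3000, 0.3000)
After 2 steps: (0.3900, 0.2600, 0.3500)
After 3 steps: (0.3960, 0.2610, 0.3430)
P(in position 4 after 3 steps) = 0.2610

0.2610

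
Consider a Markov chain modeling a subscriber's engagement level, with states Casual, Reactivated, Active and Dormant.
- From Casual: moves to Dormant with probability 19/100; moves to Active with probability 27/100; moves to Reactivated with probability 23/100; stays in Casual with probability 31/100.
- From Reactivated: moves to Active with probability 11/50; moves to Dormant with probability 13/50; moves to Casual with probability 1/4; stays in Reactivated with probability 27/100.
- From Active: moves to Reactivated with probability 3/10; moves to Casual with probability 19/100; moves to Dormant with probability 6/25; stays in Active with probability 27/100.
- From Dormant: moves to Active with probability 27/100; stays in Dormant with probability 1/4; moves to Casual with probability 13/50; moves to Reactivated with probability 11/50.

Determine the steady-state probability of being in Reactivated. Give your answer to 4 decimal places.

Let the stationary distribution be π with π = πP and π_1 + π_2 + π_3 + π_4 = 1.
π_1 = 0.31·π_1 + 0.25·π_2 + 0.19·π_3 + 0.26·π_4
π_2 = 0.23·π_1 + 0.27·π_2 + 0.3·π_3 + 0.22·π_4
π_3 = 0.27·π_1 + 0.22·π_2 + 0.27·π_3 + 0.27·π_4
Solving with the normalization constraint gives π = (0.2520, 0.2559, 0.2572, 0.2349).
So the stationary probability of Reactivated is 0.2559.

0.2559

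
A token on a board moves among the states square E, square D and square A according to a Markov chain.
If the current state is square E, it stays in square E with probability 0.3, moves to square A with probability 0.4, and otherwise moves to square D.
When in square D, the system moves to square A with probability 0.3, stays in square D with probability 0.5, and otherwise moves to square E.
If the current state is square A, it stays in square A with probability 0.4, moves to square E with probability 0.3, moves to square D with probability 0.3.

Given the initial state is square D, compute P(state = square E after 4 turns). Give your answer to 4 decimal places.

0.2620

Propagate the distribution vector 4 turns from square D.
After 0 turns: (0.0000, 1.0000, 0.0000)
After 1 turn: (0.2000, 0.5000, 0.3000)
After 2 turns: (0.2500, 0.4000, 0.3500)
After 3 turns: (0.2600, 0.3800, 0.3600)
After 4 turns: (0.2620, 0.3760, 0.3620)
P(in square E after 4 turns) = 0.2620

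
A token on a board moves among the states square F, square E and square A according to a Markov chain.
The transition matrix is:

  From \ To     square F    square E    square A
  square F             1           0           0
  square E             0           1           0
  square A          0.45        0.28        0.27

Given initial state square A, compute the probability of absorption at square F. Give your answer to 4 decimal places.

Let h(s) be the probability of absorption at square F starting from transient state s. Then h(square F) = 1 and h(square E) = 0. By first-step analysis:
h(square A) = 0.45·1 + 0.28·0 + 0.27·h(square A)
Solving: h(square A) = 0.6164.
Starting from square A, the probability is 0.6164.

0.6164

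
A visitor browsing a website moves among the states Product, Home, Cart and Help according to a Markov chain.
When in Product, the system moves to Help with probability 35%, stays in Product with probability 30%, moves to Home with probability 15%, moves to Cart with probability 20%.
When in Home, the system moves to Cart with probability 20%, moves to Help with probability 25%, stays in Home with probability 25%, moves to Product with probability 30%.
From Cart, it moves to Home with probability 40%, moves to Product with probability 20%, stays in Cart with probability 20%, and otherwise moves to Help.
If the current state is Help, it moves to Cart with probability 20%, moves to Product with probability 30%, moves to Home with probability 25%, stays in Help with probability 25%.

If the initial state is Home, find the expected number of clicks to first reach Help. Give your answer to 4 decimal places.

Let t(s) be the expected number of clicks to first reach Help from state s, with t(Help) = 0. Conditioning on the first click:
t(Product) = 1 + 0.3·t(Product) + 0.15·t(Home) + 0.2·t(Cart)
t(Home) = 1 + 0.3·t(Product) + 0.25·t(Home) + 0.2·t(Cart)
t(Cart) = 1 + 0.2·t(Product) + 0.4·t(Home) + 0.2·t(Cart)
Solving: t(Product) = 3.3582, t(Home) = 3.7313, t(Cart) = 3.9552.
Expected clicks from Home to Help: 3.7313.

3.7313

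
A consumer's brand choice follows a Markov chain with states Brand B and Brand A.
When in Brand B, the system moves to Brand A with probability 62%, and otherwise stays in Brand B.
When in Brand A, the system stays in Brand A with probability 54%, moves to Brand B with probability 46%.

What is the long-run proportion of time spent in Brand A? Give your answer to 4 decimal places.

0.5741

Let the stationary distribution be π with π = πP and π_1 + π_2 = 1.
π_1 = 0.38·π_1 + 0.46·π_2
Solving with the normalization constraint gives π = (0.4259, 0.5741).
So the stationary probability of Brand A is 0.5741.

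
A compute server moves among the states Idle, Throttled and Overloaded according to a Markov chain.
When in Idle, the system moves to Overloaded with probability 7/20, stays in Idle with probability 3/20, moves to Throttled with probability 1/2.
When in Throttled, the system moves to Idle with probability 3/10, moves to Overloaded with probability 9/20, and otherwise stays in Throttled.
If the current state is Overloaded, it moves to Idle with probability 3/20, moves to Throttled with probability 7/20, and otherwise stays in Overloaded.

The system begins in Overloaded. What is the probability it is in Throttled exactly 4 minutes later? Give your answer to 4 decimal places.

0.3454

Propagate the distribution vector 4 minutes from Overloaded.
After 0 minutes: (0.0000, 0.0000, 1.0000)
After 1 minute: (0.1500, 0.3500, 0.5000)
After 2 minutes: (0.2025, 0.3375, 0.4600)
After 3 minutes: (0.2006, 0.3466, 0.4528)
After 4 minutes: (0.2020, 0.3454, 0.4526)
P(in Throttled after 4 minutes) = 0.3454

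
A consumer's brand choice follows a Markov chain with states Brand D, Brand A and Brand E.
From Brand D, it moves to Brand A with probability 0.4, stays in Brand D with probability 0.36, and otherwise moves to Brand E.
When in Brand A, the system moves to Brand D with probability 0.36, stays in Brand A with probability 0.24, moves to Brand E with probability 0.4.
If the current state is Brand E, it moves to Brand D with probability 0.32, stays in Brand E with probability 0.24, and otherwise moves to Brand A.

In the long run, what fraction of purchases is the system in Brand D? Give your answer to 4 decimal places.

0.3481

Let the stationary distribution be π with π = πP and π_1 + π_2 + π_3 = 1.
π_1 = 0.36·π_1 + 0.36·π_2 + 0.32·π_3
π_2 = 0.4·π_1 + 0.24·π_2 + 0.44·π_3
Solving with the normalization constraint gives π = (0.3481, 0.3551, 0.2968).
So the stationary probability of Brand D is 0.3481.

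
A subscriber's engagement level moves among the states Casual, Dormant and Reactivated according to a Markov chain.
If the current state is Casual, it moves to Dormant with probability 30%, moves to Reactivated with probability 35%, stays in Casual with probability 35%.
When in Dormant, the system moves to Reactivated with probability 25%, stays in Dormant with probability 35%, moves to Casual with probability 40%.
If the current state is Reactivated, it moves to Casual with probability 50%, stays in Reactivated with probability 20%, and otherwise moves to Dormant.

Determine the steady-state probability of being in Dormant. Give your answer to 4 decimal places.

Let the stationary distribution be π with π = πP and π_1 + π_2 + π_3 = 1.
π_1 = 0.35·π_1 + 0.4·π_2 + 0.5·π_3
π_2 = 0.3·π_1 + 0.35·π_2 + 0.3·π_3
Solving with the normalization constraint gives π = (0.4073, 0.3158, 0.2769).
So the stationary probability of Dormant is 0.3158.

0.3158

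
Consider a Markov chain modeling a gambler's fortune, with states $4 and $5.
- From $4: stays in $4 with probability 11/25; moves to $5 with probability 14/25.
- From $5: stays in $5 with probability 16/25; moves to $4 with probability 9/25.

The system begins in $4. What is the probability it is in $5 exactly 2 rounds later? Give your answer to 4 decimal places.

Sum over the intermediate state after 1 round:
P = P($4→$4)·P($4→$5) + P($4→$5)·P($5→$5)
  = 0.44×0.56 + 0.56×0.64
  = 0.2464 + 0.3584 = 0.6048

0.6048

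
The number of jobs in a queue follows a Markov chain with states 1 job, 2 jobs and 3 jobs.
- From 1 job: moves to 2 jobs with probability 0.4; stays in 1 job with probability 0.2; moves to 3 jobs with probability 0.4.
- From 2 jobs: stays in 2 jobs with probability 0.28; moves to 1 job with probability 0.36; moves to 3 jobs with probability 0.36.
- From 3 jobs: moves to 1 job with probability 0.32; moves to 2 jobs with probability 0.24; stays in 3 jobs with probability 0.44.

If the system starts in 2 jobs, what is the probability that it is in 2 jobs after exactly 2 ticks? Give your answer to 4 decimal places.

0.3088

Sum over the intermediate state after 1 tick:
P = P(2 jobs→1 job)·P(1 job→2 jobs) + P(2 jobs→2 jobs)·P(2 jobs→2 jobs) + P(2 jobs→3 jobs)·P(3 jobs→2 jobs)
  = 0.36×0.4 + 0.28×0.28 + 0.36×0.24
  = 0.1440 + 0.0784 + 0.0864 = 0.3088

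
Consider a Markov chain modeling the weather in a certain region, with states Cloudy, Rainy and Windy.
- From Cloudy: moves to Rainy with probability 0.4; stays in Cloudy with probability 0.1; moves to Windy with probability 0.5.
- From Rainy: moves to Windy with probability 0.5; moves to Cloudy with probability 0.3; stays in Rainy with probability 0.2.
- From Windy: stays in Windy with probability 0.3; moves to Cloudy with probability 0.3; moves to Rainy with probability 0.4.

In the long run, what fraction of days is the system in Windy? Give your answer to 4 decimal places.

0.4167

Let the stationary distribution be π with π = πP and π_1 + π_2 + π_3 = 1.
π_1 = 0.1·π_1 + 0.3·π_2 + 0.3·π_3
π_2 = 0.4·π_1 + 0.2·π_2 + 0.4·π_3
Solving with the normalization constraint gives π = (0.2500, 0.3333, 0.4167).
So the stationary probability of Windy is 0.4167.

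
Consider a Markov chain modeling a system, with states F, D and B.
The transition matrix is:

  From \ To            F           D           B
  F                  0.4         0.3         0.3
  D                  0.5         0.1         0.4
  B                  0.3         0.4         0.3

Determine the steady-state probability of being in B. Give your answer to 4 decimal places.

0.3277

Let the stationary distribution be π with π = πP and π_1 + π_2 + π_3 = 1.
π_1 = 0.4·π_1 + 0.5·π_2 + 0.3·π_3
π_2 = 0.3·π_1 + 0.1·π_2 + 0.4·π_3
Solving with the normalization constraint gives π = (0.3950, 0.2773, 0.3277).
So the stationary probability of B is 0.3277.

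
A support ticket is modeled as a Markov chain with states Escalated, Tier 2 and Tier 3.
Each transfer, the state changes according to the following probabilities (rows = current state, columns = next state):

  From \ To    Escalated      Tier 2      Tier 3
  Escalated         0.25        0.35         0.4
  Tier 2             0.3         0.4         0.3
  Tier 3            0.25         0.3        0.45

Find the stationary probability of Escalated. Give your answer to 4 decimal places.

0.2674

Let the stationary distribution be π with π = πP and π_1 + π_2 + π_3 = 1.
π_1 = 0.25·π_1 + 0.3·π_2 + 0.25·π_3
π_2 = 0.35·π_1 + 0.4·π_2 + 0.3·π_3
Solving with the normalization constraint gives π = (0.2674, 0.3482, 0.3844).
So the stationary probability of Escalated is 0.2674.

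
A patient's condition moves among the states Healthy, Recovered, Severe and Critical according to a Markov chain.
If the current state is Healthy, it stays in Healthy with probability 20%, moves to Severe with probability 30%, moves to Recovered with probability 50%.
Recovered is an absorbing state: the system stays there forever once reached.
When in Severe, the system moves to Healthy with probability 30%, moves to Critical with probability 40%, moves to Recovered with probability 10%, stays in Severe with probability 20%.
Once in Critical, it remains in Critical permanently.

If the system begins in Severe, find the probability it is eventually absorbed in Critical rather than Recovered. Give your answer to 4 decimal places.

Let h(s) be the probability of absorption at Critical starting from transient state s. Then h(Critical) = 1 and h(Recovered) = 0. By first-step analysis:
h(Healthy) = 0.2·h(Healthy) + 0.5·0 + 0.3·h(Severe)
h(Severe) = 0.3·h(Healthy) + 0.1·0 + 0.2·h(Severe) + 0.4·1
Solving: h(Healthy) = 0.2182, h(Severe) = 0.5818.
Starting from Severe, the probability is 0.5818.

0.5818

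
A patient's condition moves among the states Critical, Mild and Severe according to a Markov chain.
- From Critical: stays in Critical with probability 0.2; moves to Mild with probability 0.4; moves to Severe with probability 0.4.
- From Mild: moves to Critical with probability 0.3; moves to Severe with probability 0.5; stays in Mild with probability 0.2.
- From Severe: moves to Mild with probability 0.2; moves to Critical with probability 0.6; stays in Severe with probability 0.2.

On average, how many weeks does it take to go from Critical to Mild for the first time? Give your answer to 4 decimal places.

3.0000

Let t(s) be the expected number of weeks to first reach Mild from state s, with t(Mild) = 0. Conditioning on the first week:
t(Critical) = 1 + 0.2·t(Critical) + 0.4·t(Severe)
t(Severe) = 1 + 0.6·t(Critical) + 0.2·t(Severe)
Solving: t(Critical) = 3.0000, t(Severe) = 3.5000.
Expected weeks from Critical to Mild: 3.0000.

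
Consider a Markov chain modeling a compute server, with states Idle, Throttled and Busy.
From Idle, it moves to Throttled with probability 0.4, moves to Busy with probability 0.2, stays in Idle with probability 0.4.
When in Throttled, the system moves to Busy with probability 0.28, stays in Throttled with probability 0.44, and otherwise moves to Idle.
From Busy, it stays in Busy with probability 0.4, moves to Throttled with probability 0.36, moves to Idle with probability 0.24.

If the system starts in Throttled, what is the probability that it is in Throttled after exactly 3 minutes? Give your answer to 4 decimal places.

0.4046

Propagate the distribution vector 3 minutes from Throttled.
After 0 minutes: (0.0000, 1.0000, 0.0000)
After 1 minute: (0.2800, 0.4400, 0.2800)
After 2 minutes: (0.3024, 0.4064, 0.2912)
After 3 minutes: (0.3046, 0.4046, 0.2908)
P(in Throttled after 3 minutes) = 0.4046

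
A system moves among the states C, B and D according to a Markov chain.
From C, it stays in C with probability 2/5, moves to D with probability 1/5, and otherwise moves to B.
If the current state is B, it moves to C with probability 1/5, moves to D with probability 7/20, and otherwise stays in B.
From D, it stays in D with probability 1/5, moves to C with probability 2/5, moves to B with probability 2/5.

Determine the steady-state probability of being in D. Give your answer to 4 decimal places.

0.2632

Let the stationary distribution be π with π = πP and π_1 + π_2 + π_3 = 1.
π_1 = 0.4·π_1 + 0.2·π_2 + 0.4·π_3
π_2 = 0.4·π_1 + 0.45·π_2 + 0.4·π_3
Solving with the normalization constraint gives π = (0.3158, 0.4211, 0.2632).
So the stationary probability of D is 0.2632.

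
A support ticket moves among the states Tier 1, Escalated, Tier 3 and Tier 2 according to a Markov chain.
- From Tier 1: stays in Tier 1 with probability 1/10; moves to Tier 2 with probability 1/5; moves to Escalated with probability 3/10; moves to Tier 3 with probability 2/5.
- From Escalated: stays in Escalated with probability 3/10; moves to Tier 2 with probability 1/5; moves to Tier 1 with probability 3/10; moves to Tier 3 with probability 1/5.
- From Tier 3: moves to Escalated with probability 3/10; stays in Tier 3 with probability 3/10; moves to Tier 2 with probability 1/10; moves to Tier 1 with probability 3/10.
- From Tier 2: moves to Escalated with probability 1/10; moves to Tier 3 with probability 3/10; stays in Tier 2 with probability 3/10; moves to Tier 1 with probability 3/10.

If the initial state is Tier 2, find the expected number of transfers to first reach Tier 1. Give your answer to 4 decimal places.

Let t(s) be the expected number of transfers to first reach Tier 1 from state s, with t(Tier 1) = 0. Conditioning on the first transfer:
t(Escalated) = 1 + 0.3·t(Escalated) + 0.2·t(Tier 3) + 0.2·t(Tier 2)
t(Tier 3) = 1 + 0.3·t(Escalated) + 0.3·t(Tier 3) + 0.1·t(Tier 2)
t(Tier 2) = 1 + 0.1·t(Escalated) + 0.3·t(Tier 3) + 0.3·t(Tier 2)
Solving: t(Escalated) = 3.3333, t(Tier 3) = 3.3333, t(Tier 2) = 3.3333.
Expected transfers from Tier 2 to Tier 1: 3.3333.

3.3333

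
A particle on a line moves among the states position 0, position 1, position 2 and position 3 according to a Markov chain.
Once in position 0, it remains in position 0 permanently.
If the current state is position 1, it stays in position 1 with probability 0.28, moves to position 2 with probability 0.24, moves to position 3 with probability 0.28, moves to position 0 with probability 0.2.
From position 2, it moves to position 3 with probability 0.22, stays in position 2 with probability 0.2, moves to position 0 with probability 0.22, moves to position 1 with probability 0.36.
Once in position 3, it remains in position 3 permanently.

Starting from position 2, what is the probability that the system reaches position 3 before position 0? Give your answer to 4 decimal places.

Let h(s) be the probability of absorption at position 3 starting from transient state s. Then h(position 3) = 1 and h(position 0) = 0. By first-step analysis:
h(position 1) = 0.2·0 + 0.28·h(position 1) + 0.24·h(position 2) + 0.28·1
h(position 2) = 0.22·0 + 0.36·h(position 1) + 0.2·h(position 2) + 0.22·1
Solving: h(position 1) = 0.5654, h(position 2) = 0.5294.
Starting from position 2, the probability is 0.5294.

0.5294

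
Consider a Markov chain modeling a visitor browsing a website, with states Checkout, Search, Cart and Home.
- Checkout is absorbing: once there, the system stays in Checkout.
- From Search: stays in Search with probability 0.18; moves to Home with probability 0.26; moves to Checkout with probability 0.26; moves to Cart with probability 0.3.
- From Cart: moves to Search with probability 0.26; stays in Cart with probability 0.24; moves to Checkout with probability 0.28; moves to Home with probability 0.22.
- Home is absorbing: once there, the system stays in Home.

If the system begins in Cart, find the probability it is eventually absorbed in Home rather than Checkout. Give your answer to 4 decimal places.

Let h(s) be the probability of absorption at Home starting from transient state s. Then h(Home) = 1 and h(Checkout) = 0. By first-step analysis:
h(Search) = 0.26·0 + 0.18·h(Search) + 0.3·h(Cart) + 0.26·1
h(Cart) = 0.28·0 + 0.26·h(Search) + 0.24·h(Cart) + 0.22·1
Solving: h(Search) = 0.4835, h(Cart) = 0.4549.
Starting from Cart, the probability is 0.4549.

0.4549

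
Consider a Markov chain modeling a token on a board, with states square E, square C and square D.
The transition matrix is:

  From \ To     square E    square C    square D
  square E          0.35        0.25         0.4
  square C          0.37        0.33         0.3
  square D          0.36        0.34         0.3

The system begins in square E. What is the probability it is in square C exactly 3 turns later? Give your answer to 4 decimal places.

0.3046

Propagate the distribution vector 3 turns from square E.
After 0 turns: (1.0000, 0.0000, 0.0000)
After 1 turn: (0.3500, 0.2500, 0.4000)
After 2 turns: (0.3590, 0.3060, 0.3350)
After 3 turns: (0.3595, 0.3046, 0.3359)
P(in square C after 3 turns) = 0.3046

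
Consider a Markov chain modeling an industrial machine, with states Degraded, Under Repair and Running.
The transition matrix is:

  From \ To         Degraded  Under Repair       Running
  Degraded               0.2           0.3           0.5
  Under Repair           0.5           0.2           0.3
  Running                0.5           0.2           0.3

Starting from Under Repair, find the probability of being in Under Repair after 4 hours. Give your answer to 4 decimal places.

Propagate the distribution vector 4 hours from Under Repair.
After 0 hours: (0.0000, 1.0000, 0.0000)
After 1 hour: (0.5000, 0.2000, 0.3000)
After 2 hours: (0.3500, 0.2500, 0.4000)
After 3 hours: (0.3950, 0.2350, 0.3700)
After 4 hours: (0.3815, 0.2395, 0.3790)
P(in Under Repair after 4 hours) = 0.2395

0.2395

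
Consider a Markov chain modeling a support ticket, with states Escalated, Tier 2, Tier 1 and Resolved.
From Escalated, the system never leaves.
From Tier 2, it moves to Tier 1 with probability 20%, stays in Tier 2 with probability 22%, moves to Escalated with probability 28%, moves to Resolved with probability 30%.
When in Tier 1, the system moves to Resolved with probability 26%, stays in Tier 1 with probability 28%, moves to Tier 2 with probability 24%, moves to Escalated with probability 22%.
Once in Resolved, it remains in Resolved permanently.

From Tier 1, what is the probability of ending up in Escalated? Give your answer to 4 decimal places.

Let h(s) be the probability of absorption at Escalated starting from transient state s. Then h(Escalated) = 1 and h(Resolved) = 0. By first-step analysis:
h(Tier 2) = 0.28·1 + 0.22·h(Tier 2) + 0.2·h(Tier 1) + 0.3·0
h(Tier 1) = 0.22·1 + 0.24·h(Tier 2) + 0.28·h(Tier 1) + 0.26·0
Solving: h(Tier 2) = 0.4782, h(Tier 1) = 0.4650.
Starting from Tier 1, the probability is 0.4650.

0.4650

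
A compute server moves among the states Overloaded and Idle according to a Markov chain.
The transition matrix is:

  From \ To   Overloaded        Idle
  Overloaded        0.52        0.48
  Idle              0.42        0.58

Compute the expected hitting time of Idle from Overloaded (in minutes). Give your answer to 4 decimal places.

2.0833

Let t(s) be the expected number of minutes to first reach Idle from state s, with t(Idle) = 0. Conditioning on the first minute:
t(Overloaded) = 1 + 0.52·t(Overloaded)
Solving: t(Overloaded) = 2.0833.
Expected minutes from Overloaded to Idle: 2.0833.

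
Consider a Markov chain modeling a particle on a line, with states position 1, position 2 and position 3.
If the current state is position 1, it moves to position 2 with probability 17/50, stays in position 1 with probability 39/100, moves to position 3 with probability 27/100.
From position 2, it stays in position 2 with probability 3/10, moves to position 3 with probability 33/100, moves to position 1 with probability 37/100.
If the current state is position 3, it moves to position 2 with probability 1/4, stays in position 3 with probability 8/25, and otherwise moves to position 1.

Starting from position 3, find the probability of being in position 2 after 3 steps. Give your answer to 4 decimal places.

Propagate the distribution vector 3 steps from position 3.
After 0 steps: (0.0000, 0.0000, 1.0000)
After 1 step: (0.4300, 0.2500, 0.3200)
After 2 steps: (0.3978, 0.3012, 0.3010)
After 3 steps: (0.3960, 0.3009, 0.3031)
P(in position 2 after 3 steps) = 0.3009

0.3009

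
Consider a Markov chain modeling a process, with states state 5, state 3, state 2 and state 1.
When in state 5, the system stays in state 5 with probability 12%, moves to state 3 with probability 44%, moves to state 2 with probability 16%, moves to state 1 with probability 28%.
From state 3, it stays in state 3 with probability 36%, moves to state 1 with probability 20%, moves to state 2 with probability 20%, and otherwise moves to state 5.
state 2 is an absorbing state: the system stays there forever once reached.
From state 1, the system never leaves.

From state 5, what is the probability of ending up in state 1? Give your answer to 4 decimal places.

Let h(s) be the probability of absorption at state 1 starting from transient state s. Then h(state 1) = 1 and h(state 2) = 0. By first-step analysis:
h(state 5) = 0.12·h(state 5) + 0.44·h(state 3) + 0.16·0 + 0.28·1
h(state 3) = 0.24·h(state 5) + 0.36·h(state 3) + 0.2·0 + 0.2·1
Solving: h(state 5) = 0.5839, h(state 3) = 0.5315.
Starting from state 5, the probability is 0.5839.

0.5839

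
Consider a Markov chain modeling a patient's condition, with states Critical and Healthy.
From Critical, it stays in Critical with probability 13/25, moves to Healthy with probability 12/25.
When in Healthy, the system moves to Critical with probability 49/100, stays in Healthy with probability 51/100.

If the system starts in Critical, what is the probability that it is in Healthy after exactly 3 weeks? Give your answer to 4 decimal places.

0.4948

Propagate the distribution vector 3 weeks from Critical.
After 0 weeks: (1.0000, 0.0000)
After 1 week: (0.5200, 0.4800)
After 2 weeks: (0.5056, 0.4944)
After 3 weeks: (0.5052, 0.4948)
P(in Healthy after 3 weeks) = 0.4948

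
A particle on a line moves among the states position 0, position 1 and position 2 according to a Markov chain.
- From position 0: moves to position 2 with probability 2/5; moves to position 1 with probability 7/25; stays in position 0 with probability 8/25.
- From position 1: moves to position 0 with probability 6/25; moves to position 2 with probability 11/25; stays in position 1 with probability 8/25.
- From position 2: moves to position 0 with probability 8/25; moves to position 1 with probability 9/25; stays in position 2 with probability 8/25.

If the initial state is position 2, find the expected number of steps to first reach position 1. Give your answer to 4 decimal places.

2.9904

Let t(s) be the expected number of steps to first reach position 1 from state s, with t(position 1) = 0. Conditioning on the first step:
t(position 0) = 1 + 0.32·t(position 0) + 0.4·t(position 2)
t(position 2) = 1 + 0.32·t(position 0) + 0.32·t(position 2)
Solving: t(position 0) = 3.2297, t(position 2) = 2.9904.
Expected steps from position 2 to position 1: 2.9904.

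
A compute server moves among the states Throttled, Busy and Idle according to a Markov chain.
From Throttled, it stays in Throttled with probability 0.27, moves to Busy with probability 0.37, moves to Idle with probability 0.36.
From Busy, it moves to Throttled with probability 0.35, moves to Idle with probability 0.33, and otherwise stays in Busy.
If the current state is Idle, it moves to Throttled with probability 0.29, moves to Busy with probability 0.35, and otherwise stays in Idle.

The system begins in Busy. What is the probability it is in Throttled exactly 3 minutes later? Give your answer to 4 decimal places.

Propagate the distribution vector 3 minutes from Busy.
After 0 minutes: (0.0000, 1.0000, 0.0000)
After 1 minute: (0.3500, 0.3200, 0.3300)
After 2 minutes: (0.3022, 0.3474, 0.3504)
After 3 minutes: (0.3048, 0.3456, 0.3496)
P(in Throttled after 3 minutes) = 0.3048

0.3048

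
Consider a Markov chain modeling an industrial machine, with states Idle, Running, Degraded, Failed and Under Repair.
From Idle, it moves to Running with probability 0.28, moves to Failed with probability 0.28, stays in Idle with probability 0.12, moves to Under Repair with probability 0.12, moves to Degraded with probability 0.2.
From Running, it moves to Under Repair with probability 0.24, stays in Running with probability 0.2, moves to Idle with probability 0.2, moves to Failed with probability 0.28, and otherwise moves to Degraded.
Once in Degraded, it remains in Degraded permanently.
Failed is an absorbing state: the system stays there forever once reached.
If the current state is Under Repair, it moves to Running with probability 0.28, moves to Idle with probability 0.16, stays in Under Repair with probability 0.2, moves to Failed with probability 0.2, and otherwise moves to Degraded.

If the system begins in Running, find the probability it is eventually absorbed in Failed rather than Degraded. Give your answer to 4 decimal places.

0.6902

Let h(s) be the probability of absorption at Failed starting from transient state s. Then h(Failed) = 1 and h(Degraded) = 0. By first-step analysis:
h(Idle) = 0.12·h(Idle) + 0.28·h(Running) + 0.2·0 + 0.28·1 + 0.12·h(Under Repair)
h(Running) = 0.2·h(Idle) + 0.2·h(Running) + 0.08·0 + 0.28·1 + 0.24·h(Under Repair)
h(Under Repair) = 0.16·h(Idle) + 0.28·h(Running) + 0.16·0 + 0.2·1 + 0.2·h(Under Repair)
Solving: h(Idle) = 0.6218, h(Running) = 0.6902, h(Under Repair) = 0.6159.
Starting from Running, the probability is 0.6902.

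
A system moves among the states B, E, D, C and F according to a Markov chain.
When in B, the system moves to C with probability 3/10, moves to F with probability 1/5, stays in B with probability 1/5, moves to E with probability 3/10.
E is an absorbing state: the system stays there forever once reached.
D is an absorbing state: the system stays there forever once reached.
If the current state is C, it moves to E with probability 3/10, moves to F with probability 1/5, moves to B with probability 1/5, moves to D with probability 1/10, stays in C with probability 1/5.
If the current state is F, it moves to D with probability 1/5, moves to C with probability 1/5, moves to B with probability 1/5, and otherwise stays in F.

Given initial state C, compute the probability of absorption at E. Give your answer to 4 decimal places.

Let h(s) be the probability of absorption at E starting from transient state s. Then h(E) = 1 and h(D) = 0. By first-step analysis:
h(B) = 0.2·h(B) + 0.3·1 + 0.3·h(C) + 0.2·h(F)
h(C) = 0.2·h(B) + 0.3·1 + 0.1·0 + 0.2·h(C) + 0.2·h(F)
h(F) = 0.2·h(B) + 0.2·0 + 0.2·h(C) + 0.4·h(F)
Solving: h(B) = 0.7500, h(C) = 0.6818, h(F) = 0.4773.
Starting from C, the probability is 0.6818.

0.6818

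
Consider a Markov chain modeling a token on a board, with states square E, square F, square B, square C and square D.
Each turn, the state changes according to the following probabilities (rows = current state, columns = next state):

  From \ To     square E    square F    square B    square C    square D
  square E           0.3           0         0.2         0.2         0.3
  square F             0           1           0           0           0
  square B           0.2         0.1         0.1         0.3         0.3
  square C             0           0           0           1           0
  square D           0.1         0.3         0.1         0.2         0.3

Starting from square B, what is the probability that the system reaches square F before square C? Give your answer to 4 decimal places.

0.3598

Let h(s) be the probability of absorption at square F starting from transient state s. Then h(square F) = 1 and h(square C) = 0. By first-step analysis:
h(square E) = 0.3·h(square E) + 0.2·h(square B) + 0.2·0 + 0.3·h(square D)
h(square B) = 0.2·h(square E) + 0.1·1 + 0.1·h(square B) + 0.3·0 + 0.3·h(square D)
h(square D) = 0.1·h(square E) + 0.3·1 + 0.1·h(square B) + 0.2·0 + 0.3·h(square D)
Solving: h(square E) = 0.3286, h(square B) = 0.3598, h(square D) = 0.5269.
Starting from square B, the probability is 0.3598.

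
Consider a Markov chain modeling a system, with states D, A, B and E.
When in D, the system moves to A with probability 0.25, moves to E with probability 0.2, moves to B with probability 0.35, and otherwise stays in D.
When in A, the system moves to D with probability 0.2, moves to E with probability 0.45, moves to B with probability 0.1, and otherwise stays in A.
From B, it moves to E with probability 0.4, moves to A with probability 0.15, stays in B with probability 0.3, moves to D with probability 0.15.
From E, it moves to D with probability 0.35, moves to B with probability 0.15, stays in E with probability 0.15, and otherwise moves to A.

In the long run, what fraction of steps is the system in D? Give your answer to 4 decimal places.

0.2331

Let the stationary distribution be π with π = πP and π_1 + π_2 + π_3 + π_4 = 1.
π_1 = 0.2·π_1 + 0.2·π_2 + 0.15·π_3 + 0.35·π_4
π_2 = 0.25·π_1 + 0.25·π_2 + 0.15·π_3 + 0.35·π_4
π_3 = 0.35·π_1 + 0.1·π_2 + 0.3·π_3 + 0.15·π_4
Solving with the normalization constraint gives π = (0.2331, 0.2577, 0.2162, 0.2930).
So the stationary probability of D is 0.2331.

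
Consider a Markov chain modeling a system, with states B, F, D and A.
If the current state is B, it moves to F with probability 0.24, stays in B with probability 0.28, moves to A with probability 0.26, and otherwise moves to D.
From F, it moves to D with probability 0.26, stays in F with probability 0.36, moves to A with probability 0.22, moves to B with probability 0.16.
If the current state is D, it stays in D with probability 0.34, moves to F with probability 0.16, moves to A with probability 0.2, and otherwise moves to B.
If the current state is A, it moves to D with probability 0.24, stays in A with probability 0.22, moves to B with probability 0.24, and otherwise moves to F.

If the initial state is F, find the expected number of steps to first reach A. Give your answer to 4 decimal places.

4.4732

Let t(s) be the expected number of steps to first reach A from state s, with t(A) = 0. Conditioning on the first step:
t(B) = 1 + 0.28·t(B) + 0.24·t(F) + 0.22·t(D)
t(F) = 1 + 0.16·t(B) + 0.36·t(F) + 0.26·t(D)
t(D) = 1 + 0.3·t(B) + 0.16·t(F) + 0.34·t(D)
Solving: t(B) = 4.2669, t(F) = 4.4732, t(D) = 4.5391.
Expected steps from F to A: 4.4732.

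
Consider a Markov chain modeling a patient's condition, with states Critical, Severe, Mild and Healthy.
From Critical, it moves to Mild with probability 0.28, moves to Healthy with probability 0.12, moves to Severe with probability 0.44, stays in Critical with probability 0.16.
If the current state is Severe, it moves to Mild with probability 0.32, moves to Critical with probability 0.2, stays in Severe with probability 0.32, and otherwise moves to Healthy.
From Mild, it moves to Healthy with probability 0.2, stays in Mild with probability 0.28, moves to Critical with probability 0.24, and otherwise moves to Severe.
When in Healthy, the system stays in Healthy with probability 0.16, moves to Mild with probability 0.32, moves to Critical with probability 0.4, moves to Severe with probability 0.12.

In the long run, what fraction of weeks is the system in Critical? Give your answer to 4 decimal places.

0.2351

Let the stationary distribution be π with π = πP and π_1 + π_2 + π_3 + π_4 = 1.
π_1 = 0.16·π_1 + 0.2·π_2 + 0.24·π_3 + 0.4·π_4
π_2 = 0.44·π_1 + 0.32·π_2 + 0.28·π_3 + 0.12·π_4
π_3 = 0.28·π_1 + 0.32·π_2 + 0.28·π_3 + 0.32·π_4
Solving with the normalization constraint gives π = (0.2351, 0.3038, 0.2987, 0.1625).
So the stationary probability of Critical is 0.2351.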